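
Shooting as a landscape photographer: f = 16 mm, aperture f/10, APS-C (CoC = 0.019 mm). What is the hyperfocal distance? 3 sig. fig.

1.36 m

Hyperfocal distance H = f²/(N·c) + f = 16²/(10 × 0.019) + 16 = 256/0.19 + 16 ≈ 1363.4 mm ≈ 1.36 m.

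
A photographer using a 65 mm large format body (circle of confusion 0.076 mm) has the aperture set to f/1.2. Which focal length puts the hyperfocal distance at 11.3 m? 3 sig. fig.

From H = f²/(N·c) + f, with f ≪ H: f ≈ √(H·N·c) = √(11300 × 1.2 × 0.076) = √1030.6 ≈ 32.10 mm.
The +f correction barely moves this — solving exactly, f² + N·c·f − N·c·H = 0 ⇒ f = (−N·c + √((N·c)² + 4·N·c·H))/2 = (−0.0912 + √4122.2)/2 ≈ 32.057 mm, so f ≈ 32.1 mm.

32.1 mm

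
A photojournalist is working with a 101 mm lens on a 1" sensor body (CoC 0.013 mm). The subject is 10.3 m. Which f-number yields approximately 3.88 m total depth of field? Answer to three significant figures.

Write h = H − f = f²/(N·c). The thin-lens limits are Dn = s·h/(h + (s−f)) and Df = s·h/(h − (s−f)), so DoF = Df − Dn = 2·s·(s−f)·h / (h² − (s−f)²).
That is a quadratic in h: DoF·h² − 2·s·(s−f)·h − DoF·(s−f)² = 0 ⇒ h = (s−f)·(s + √(s² + DoF²)) / DoF = 10199 × (10300 + √(10300² + 3880²)) / 3880 = 10199 × (10300 + 11006.6) / 3880 ≈ 56007 mm.
Then N = f²/(c·h) = 101² / (0.013 × 56007) = 10201 / 728.09 ≈ 14.

f/14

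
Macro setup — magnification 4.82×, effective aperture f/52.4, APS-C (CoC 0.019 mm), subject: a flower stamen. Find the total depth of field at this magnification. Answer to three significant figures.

0.0857 mm

At magnification m, DoF ≈ 2·N_eff·c/m² = 2 × 52.4 × 0.019 / 4.82² = 1.991 / 23.23 ≈ 0.0857 mm.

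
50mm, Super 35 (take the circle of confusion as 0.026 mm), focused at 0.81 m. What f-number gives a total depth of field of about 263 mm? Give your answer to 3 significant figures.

Write h = H − f = f²/(N·c). The thin-lens limits are Dn = s·h/(h + (s−f)) and Df = s·h/(h − (s−f)), so DoF = Df − Dn = 2·s·(s−f)·h / (h² − (s−f)²).
That is a quadratic in h: DoF·h² − 2·s·(s−f)·h − DoF·(s−f)² = 0 ⇒ h = (s−f)·(s + √(s² + DoF²)) / DoF = 760 × (810 + √(810² + 263²)) / 263 = 760 × (810 + 851.627) / 263 ≈ 4801.7 mm.
Then N = f²/(c·h) = 50² / (0.026 × 4801.7) = 2500 / 124.84 ≈ 20.

f/20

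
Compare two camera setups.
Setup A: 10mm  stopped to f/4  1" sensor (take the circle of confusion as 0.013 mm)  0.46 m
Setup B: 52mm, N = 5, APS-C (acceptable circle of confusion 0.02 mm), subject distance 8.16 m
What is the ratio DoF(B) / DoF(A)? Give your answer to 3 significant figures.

23.6

Setup A: H = 10²/(4×0.013) + 10 ≈ 1933.1 mm; DoF = Df − Dn = 600.52 − 372.77 ≈ 227.75 mm.
Setup B: H = 52²/(5×0.02) + 52 ≈ 27092.0 mm; DoF = Df − Dn = 11654.7 − 6277.6 ≈ 5377.1 mm.
Ratio = 5377.1 / 227.75 ≈ 23.6.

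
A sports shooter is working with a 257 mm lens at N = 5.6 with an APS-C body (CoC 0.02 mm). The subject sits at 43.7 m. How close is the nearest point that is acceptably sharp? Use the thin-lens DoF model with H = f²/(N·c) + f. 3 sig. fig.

Hyperfocal distance H = f²/(N·c) + f = 257²/(5.6 × 0.02) + 257 = 66049/0.112 + 257 ≈ 589980.2 mm ≈ 590.0 m.
Near limit Dn = s·(H − f)/(H + s − 2f) = 43700 × (589980.2 − 257) / (589980.2 + 43700 − 2 × 257) = 43700 × 589723.2 / 633166.2 ≈ 40702 mm ≈ 40.7 m.

40.7 m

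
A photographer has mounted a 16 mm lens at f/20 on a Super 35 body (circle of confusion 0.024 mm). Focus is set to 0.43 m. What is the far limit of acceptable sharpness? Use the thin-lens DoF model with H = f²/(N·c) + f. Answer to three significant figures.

1.92 m

Hyperfocal distance H = f²/(N·c) + f = 16²/(20 × 0.024) + 16 = 256/0.48 + 16 ≈ 549.3 mm ≈ 0.549 m.
Far limit Df = s·(H − f)/(H − s) = 430 × (549.3 − 16) / (549.3 − 430) = 430 × 533.3 / 119.3 ≈ 1921.8 mm ≈ 1.92 m.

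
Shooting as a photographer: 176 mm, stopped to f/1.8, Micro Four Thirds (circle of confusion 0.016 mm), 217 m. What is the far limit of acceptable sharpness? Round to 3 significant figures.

Hyperfocal distance H = f²/(N·c) + f = 176²/(1.8 × 0.016) + 176 = 30976/0.0288 + 176 ≈ 1075731.6 mm ≈ 1076 m.
Far limit Df = s·(H − f)/(H − s) = 217000 × (1075731.6 − 176) / (1075731.6 − 217000) = 217000 × 1075555.6 / 858731.6 ≈ 271791 mm ≈ 272 m.

272 m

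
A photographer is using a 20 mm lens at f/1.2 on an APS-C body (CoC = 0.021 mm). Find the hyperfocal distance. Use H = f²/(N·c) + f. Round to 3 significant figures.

Hyperfocal distance H = f²/(N·c) + f = 20²/(1.2 × 0.021) + 20 = 400/0.0252 + 20 ≈ 15893.0 mm ≈ 15.9 m.

15.9 m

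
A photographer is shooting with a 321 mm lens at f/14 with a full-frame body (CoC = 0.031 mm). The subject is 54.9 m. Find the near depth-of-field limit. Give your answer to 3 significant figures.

Hyperfocal distance H = f²/(N·c) + f = 321²/(14 × 0.031) + 321 = 103041/0.434 + 321 ≈ 237742.7 mm ≈ 237.7 m.
Near limit Dn = s·(H − f)/(H + s − 2f) = 54900 × (237742.7 − 321) / (237742.7 + 54900 − 2 × 321) = 54900 × 237421.7 / 292000.7 ≈ 44638 mm ≈ 44.6 m.

44.6 m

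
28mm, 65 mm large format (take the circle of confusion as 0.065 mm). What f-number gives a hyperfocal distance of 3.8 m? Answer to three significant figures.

f/3.20

Rearrange H = f²/(N·c) + f for N: N = f² / ((H − f)·c).
N = 28² / ((3800 − 28) × 0.065) = 784 / 245.2 ≈ 3.20.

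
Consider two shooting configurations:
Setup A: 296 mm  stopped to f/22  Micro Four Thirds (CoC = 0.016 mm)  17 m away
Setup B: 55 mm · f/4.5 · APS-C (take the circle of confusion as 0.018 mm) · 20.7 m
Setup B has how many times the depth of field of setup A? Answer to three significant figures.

Setup A: H = 296²/(22×0.016) + 296 ≈ 249205.1 mm; DoF = Df − Dn = 18222.9 − 15930.9 ≈ 2292.0 mm.
Setup B: H = 55²/(4.5×0.018) + 55 ≈ 37400.7 mm; DoF = Df − Dn = 46289 − 13331 ≈ 32958 mm.
Ratio = 32958 / 2292.0 ≈ 14.4.

14.4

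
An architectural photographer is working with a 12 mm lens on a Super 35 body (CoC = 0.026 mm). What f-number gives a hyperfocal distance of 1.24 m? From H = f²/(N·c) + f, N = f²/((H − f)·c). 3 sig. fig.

f/4.51

Rearrange H = f²/(N·c) + f for N: N = f² / ((H − f)·c).
N = 12² / ((1240 − 12) × 0.026) = 144 / 31.93 ≈ 4.51.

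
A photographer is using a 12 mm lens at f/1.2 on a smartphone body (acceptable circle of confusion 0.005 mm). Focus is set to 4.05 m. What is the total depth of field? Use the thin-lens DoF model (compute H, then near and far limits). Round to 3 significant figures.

1.40 m

Hyperfocal distance H = f²/(N·c) + f = 12²/(1.2 × 0.005) + 12 = 144/0.006 + 12 ≈ 24012.0 mm ≈ 24.01 m.
Near limit Dn = s·(H − f)/(H + s − 2f) = 4050 × (24012.0 − 12) / (24012.0 + 4050 − 2 × 12) = 4050 × 24000.0 / 28038.0 ≈ 3466.7 mm.
Far limit Df = s·(H − f)/(H − s) = 4050 × (24012.0 − 12) / (24012.0 − 4050) = 4050 × 24000.0 / 19962.0 ≈ 4869.3 mm.
Depth of field = Df − Dn = 4869.3 − 3466.7 ≈ 1402.6 mm ≈ 1.40 m.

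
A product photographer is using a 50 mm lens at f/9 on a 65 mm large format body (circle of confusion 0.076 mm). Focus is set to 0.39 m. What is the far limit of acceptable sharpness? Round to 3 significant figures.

Hyperfocal distance H = f²/(N·c) + f = 50²/(9 × 0.076) + 50 = 2500/0.684 + 50 ≈ 3705.0 mm ≈ 3.705 m.
Far limit Df = s·(H − f)/(H − s) = 390 × (3705.0 − 50) / (3705.0 − 390) = 390 × 3655.0 / 3315.0 ≈ 430.00 mm.

430 mm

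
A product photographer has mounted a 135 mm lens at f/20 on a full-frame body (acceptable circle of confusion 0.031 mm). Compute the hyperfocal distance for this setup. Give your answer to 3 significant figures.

29.5 m

Hyperfocal distance H = f²/(N·c) + f = 135²/(20 × 0.031) + 135 = 18225/0.62 + 135 ≈ 29530.2 mm ≈ 29.5 m.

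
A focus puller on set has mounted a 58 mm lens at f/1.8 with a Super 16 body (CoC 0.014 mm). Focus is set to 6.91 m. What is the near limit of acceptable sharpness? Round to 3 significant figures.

6.57 m

Hyperfocal distance H = f²/(N·c) + f = 58²/(1.8 × 0.014) + 58 = 3364/0.0252 + 58 ≈ 133550.1 mm ≈ 133.6 m.
Near limit Dn = s·(H − f)/(H + s − 2f) = 6910 × (133550.1 − 58) / (133550.1 + 6910 − 2 × 58) = 6910 × 133492.1 / 140344.1 ≈ 6572.6 mm ≈ 6.57 m.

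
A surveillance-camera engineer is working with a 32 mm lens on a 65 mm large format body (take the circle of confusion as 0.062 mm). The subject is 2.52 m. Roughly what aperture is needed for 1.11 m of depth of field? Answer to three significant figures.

f/1.40

Write h = H − f = f²/(N·c). The thin-lens limits are Dn = s·h/(h + (s−f)) and Df = s·h/(h − (s−f)), so DoF = Df − Dn = 2·s·(s−f)·h / (h² − (s−f)²).
That is a quadratic in h: DoF·h² − 2·s·(s−f)·h − DoF·(s−f)² = 0 ⇒ h = (s−f)·(s + √(s² + DoF²)) / DoF = 2488 × (2520 + √(2520² + 1110²)) / 1110 = 2488 × (2520 + 2753.63) / 1110 ≈ 11821 mm.
Then N = f²/(c·h) = 32² / (0.062 × 11821) = 1024 / 732.87 ≈ 1.40.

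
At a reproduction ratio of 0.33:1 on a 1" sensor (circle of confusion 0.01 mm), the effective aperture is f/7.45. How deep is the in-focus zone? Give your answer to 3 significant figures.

1.37 mm

At magnification m, DoF ≈ 2·N_eff·c/m² = 2 × 7.45 × 0.01 / 0.33² = 0.149 / 0.1089 ≈ 1.37 mm.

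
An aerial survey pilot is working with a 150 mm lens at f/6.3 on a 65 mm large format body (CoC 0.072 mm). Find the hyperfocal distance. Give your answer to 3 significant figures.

49.8 m

Hyperfocal distance H = f²/(N·c) + f = 150²/(6.3 × 0.072) + 150 = 22500/0.4536 + 150 ≈ 49753.2 mm ≈ 49.8 m.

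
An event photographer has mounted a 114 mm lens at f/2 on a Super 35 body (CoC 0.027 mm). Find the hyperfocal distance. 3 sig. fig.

241 m

Hyperfocal distance H = f²/(N·c) + f = 114²/(2 × 0.027) + 114 = 12996/0.054 + 114 ≈ 240780.7 mm ≈ 241 m.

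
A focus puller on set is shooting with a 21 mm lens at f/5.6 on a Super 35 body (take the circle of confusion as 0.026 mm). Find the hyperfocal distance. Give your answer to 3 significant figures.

3.05 m

Hyperfocal distance H = f²/(N·c) + f = 21²/(5.6 × 0.026) + 21 = 441/0.1456 + 21 ≈ 3049.8 mm ≈ 3.05 m.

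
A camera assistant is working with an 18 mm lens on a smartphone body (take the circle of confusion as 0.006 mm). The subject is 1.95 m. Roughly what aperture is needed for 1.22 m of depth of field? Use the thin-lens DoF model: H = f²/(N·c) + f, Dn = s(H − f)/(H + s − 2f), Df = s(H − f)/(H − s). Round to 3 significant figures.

Write h = H − f = f²/(N·c). The thin-lens limits are Dn = s·h/(h + (s−f)) and Df = s·h/(h − (s−f)), so DoF = Df − Dn = 2·s·(s−f)·h / (h² − (s−f)²).
That is a quadratic in h: DoF·h² − 2·s·(s−f)·h − DoF·(s−f)² = 0 ⇒ h = (s−f)·(s + √(s² + DoF²)) / DoF = 1932 × (1950 + √(1950² + 1220²)) / 1220 = 1932 × (1950 + 2300.20) / 1220 ≈ 6730.6 mm.
Then N = f²/(c·h) = 18² / (0.006 × 6730.6) = 324 / 40.384 ≈ 8.02.

f/8.02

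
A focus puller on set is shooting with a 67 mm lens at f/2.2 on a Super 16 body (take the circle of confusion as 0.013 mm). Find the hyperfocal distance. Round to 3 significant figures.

157 m

Hyperfocal distance H = f²/(N·c) + f = 67²/(2.2 × 0.013) + 67 = 4489/0.0286 + 67 ≈ 157025.0 mm ≈ 157 m.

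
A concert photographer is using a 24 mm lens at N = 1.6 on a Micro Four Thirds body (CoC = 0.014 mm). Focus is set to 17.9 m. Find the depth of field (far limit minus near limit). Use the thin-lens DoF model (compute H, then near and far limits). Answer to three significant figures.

Hyperfocal distance H = f²/(N·c) + f = 24²/(1.6 × 0.014) + 24 = 576/0.0224 + 24 ≈ 25738.3 mm ≈ 25.74 m.
Near limit Dn = s·(H − f)/(H + s − 2f) = 17900 × (25738.3 − 24) / (25738.3 + 17900 − 2 × 24) = 17900 × 25714.3 / 43590.3 ≈ 10559 mm.
Far limit Df = s·(H − f)/(H − s) = 17900 × (25738.3 − 24) / (25738.3 − 17900) = 17900 × 25714.3 / 7838.3 ≈ 58723 mm.
Depth of field = Df − Dn = 58723 − 10559 ≈ 48164 mm ≈ 48.2 m.

48.2 m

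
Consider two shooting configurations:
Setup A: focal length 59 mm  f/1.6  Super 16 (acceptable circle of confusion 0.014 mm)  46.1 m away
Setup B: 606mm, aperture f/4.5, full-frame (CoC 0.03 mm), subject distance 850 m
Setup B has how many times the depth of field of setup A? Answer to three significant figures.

Setup A: H = 59²/(1.6×0.014) + 59 ≈ 155460.8 mm; DoF = Df − Dn = 65508 − 35564 ≈ 29944 mm.
Setup B: H = 606²/(4.5×0.03) + 606 ≈ 2720872.7 mm; DoF = Df − Dn = 1235908 − 647744 ≈ 588164 mm.
Ratio = 588164 / 29944 ≈ 19.6.

19.6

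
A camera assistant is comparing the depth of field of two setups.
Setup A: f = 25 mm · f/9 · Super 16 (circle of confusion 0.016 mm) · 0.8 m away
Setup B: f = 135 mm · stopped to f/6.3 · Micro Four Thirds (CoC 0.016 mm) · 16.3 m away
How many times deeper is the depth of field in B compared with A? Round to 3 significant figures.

Setup A: H = 25²/(9×0.016) + 25 ≈ 4365.3 mm; DoF = Df − Dn = 973.90 − 678.79 ≈ 295.11 mm.
Setup B: H = 135²/(6.3×0.016) + 135 ≈ 180938.6 mm; DoF = Df − Dn = 17900.4 − 14962.3 ≈ 2938.1 mm.
Ratio = 2938.1 / 295.11 ≈ 9.96.

9.96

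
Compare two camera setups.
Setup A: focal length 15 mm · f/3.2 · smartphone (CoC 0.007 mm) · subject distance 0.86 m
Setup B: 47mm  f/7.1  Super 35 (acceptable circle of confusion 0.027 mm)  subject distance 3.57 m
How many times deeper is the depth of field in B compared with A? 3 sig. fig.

Setup A: H = 15²/(3.2×0.007) + 15 ≈ 10059.6 mm; DoF = Df − Dn = 938.99 − 793.27 ≈ 145.72 mm.
Setup B: H = 47²/(7.1×0.027) + 47 ≈ 11570.2 mm; DoF = Df − Dn = 5142.1 − 2734.1 ≈ 2408.0 mm.
Ratio = 2408.0 / 145.72 ≈ 16.5.

16.5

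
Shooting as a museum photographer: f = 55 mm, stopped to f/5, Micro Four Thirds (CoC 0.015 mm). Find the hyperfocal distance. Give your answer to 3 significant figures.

Hyperfocal distance H = f²/(N·c) + f = 55²/(5 × 0.015) + 55 = 3025/0.075 + 55 ≈ 40388.3 mm ≈ 40.4 m.

40.4 m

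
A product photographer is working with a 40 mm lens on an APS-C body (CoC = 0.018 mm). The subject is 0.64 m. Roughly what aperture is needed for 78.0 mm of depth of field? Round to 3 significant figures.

Write h = H − f = f²/(N·c). The thin-lens limits are Dn = s·h/(h + (s−f)) and Df = s·h/(h − (s−f)), so DoF = Df − Dn = 2·s·(s−f)·h / (h² − (s−f)²).
That is a quadratic in h: DoF·h² − 2·s·(s−f)·h − DoF·(s−f)² = 0 ⇒ h = (s−f)·(s + √(s² + DoF²)) / DoF = 600 × (640 + √(640² + 78²)) / 78 = 600 × (640 + 644.736) / 78 ≈ 9882.6 mm.
Then N = f²/(c·h) = 40² / (0.018 × 9882.6) = 1600 / 177.89 ≈ 8.99.

f/8.99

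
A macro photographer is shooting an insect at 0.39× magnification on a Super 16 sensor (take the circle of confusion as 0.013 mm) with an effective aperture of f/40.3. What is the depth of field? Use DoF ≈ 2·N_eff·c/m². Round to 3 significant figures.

6.89 mm

At magnification m, DoF ≈ 2·N_eff·c/m² = 2 × 40.3 × 0.013 / 0.39² = 1.048 / 0.1521 ≈ 6.89 mm.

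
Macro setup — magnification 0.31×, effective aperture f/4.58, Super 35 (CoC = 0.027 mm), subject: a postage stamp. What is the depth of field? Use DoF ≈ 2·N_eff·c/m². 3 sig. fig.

At magnification m, DoF ≈ 2·N_eff·c/m² = 2 × 4.58 × 0.027 / 0.31² = 0.2473 / 0.0961 ≈ 2.57 mm.

2.57 mm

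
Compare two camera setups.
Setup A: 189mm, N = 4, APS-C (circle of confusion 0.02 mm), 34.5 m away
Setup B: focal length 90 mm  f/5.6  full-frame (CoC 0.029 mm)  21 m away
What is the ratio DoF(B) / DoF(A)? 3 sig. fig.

4.01

Setup A: H = 189²/(4×0.02) + 189 ≈ 446701.5 mm; DoF = Df − Dn = 37371.7 − 32038.1 ≈ 5333.6 mm.
Setup B: H = 90²/(5.6×0.029) + 90 ≈ 49966.8 mm; DoF = Df − Dn = 36159 − 14797 ≈ 21362 mm.
Ratio = 21362 / 5333.6 ≈ 4.01.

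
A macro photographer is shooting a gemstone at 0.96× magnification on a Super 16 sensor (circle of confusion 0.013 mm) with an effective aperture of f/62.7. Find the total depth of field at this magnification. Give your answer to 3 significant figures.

1.77 mm

At magnification m, DoF ≈ 2·N_eff·c/m² = 2 × 62.7 × 0.013 / 0.96² = 1.63 / 0.9216 ≈ 1.77 mm.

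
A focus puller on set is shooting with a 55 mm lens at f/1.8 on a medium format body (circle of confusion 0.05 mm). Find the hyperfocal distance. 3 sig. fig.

Hyperfocal distance H = f²/(N·c) + f = 55²/(1.8 × 0.05) + 55 = 3025/0.09 + 55 ≈ 33666.1 mm ≈ 33.7 m.

33.7 m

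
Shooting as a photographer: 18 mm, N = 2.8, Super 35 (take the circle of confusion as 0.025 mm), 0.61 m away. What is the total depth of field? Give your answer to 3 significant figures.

Hyperfocal distance H = f²/(N·c) + f = 18²/(2.8 × 0.025) + 18 = 324/0.07 + 18 ≈ 4646.6 mm ≈ 4.647 m.
Near limit Dn = s·(H − f)/(H + s − 2f) = 610 × (4646.6 − 18) / (4646.6 + 610 − 2 × 18) = 610 × 4628.6 / 5220.6 ≈ 540.83 mm.
Far limit Df = s·(H − f)/(H − s) = 610 × (4646.6 − 18) / (4646.6 − 610) = 610 × 4628.6 / 4036.6 ≈ 699.46 mm.
Depth of field = Df − Dn = 699.46 − 540.83 ≈ 158.63 mm.

159 mm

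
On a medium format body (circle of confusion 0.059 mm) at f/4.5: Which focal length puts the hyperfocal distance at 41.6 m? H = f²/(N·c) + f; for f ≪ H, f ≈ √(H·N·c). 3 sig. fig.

105 mm

From H = f²/(N·c) + f, with f ≪ H: f ≈ √(H·N·c) = √(41600 × 4.5 × 0.059) = √11045 ≈ 105.1 mm.
The +f correction barely moves this — solving exactly, f² + N·c·f − N·c·H = 0 ⇒ f = (−N·c + √((N·c)² + 4·N·c·H))/2 = (−0.2655 + √44179)/2 ≈ 104.96 mm, so f ≈ 105 mm.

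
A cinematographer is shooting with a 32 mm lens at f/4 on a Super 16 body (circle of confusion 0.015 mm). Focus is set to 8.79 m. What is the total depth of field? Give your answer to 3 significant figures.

12.2 m

Hyperfocal distance H = f²/(N·c) + f = 32²/(4 × 0.015) + 32 = 1024/0.06 + 32 ≈ 17098.7 mm ≈ 17.10 m.
Near limit Dn = s·(H − f)/(H + s − 2f) = 8790 × (17098.7 − 32) / (17098.7 + 8790 − 2 × 32) = 8790 × 17066.7 / 25824.7 ≈ 5809 mm.
Far limit Df = s·(H − f)/(H − s) = 8790 × (17098.7 − 32) / (17098.7 − 8790) = 8790 × 17066.7 / 8308.7 ≈ 18055 mm.
Depth of field = Df − Dn = 18055 − 5809 ≈ 12246 mm ≈ 12.2 m.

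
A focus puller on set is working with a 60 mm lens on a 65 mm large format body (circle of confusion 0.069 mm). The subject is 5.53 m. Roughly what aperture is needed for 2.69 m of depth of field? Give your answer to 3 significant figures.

f/2.20

Write h = H − f = f²/(N·c). The thin-lens limits are Dn = s·h/(h + (s−f)) and Df = s·h/(h − (s−f)), so DoF = Df − Dn = 2·s·(s−f)·h / (h² − (s−f)²).
That is a quadratic in h: DoF·h² − 2·s·(s−f)·h − DoF·(s−f)² = 0 ⇒ h = (s−f)·(s + √(s² + DoF²)) / DoF = 5470 × (5530 + √(5530² + 2690²)) / 2690 = 5470 × (5530 + 6149.55) / 2690 ≈ 23750 mm.
Then N = f²/(c·h) = 60² / (0.069 × 23750) = 3600 / 1638.7 ≈ 2.20.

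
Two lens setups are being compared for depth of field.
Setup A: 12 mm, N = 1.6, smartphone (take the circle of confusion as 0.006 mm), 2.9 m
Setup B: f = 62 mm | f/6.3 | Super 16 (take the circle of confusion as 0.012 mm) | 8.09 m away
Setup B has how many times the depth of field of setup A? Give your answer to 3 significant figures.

Setup A: H = 12²/(1.6×0.006) + 12 ≈ 15012.0 mm; DoF = Df − Dn = 3591.5 − 2431.8 ≈ 1159.7 mm.
Setup B: H = 62²/(6.3×0.012) + 62 ≈ 50908.6 mm; DoF = Df − Dn = 9606.8 − 6986.9 ≈ 2619.9 mm.
Ratio = 2619.9 / 1159.7 ≈ 2.26.

2.26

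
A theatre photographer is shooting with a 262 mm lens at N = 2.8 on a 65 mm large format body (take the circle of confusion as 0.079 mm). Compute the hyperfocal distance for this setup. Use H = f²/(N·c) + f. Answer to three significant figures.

311 m

Hyperfocal distance H = f²/(N·c) + f = 262²/(2.8 × 0.079) + 262 = 68644/0.2212 + 262 ≈ 310587.5 mm ≈ 311 m.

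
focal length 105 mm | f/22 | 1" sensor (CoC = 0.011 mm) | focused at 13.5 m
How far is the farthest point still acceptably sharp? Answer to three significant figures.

Hyperfocal distance H = f²/(N·c) + f = 105²/(22 × 0.011) + 105 = 11025/0.242 + 105 ≈ 45662.9 mm ≈ 45.66 m.
Far limit Df = s·(H − f)/(H − s) = 13500 × (45662.9 − 105) / (45662.9 − 13500) = 13500 × 45557.9 / 32162.9 ≈ 19122 mm ≈ 19.1 m.

19.1 m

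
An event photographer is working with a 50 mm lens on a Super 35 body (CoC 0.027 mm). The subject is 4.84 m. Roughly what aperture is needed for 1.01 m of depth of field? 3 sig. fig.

f/2.00

Write h = H − f = f²/(N·c). The thin-lens limits are Dn = s·h/(h + (s−f)) and Df = s·h/(h − (s−f)), so DoF = Df − Dn = 2·s·(s−f)·h / (h² − (s−f)²).
That is a quadratic in h: DoF·h² − 2·s·(s−f)·h − DoF·(s−f)² = 0 ⇒ h = (s−f)·(s + √(s² + DoF²)) / DoF = 4790 × (4840 + √(4840² + 1010²)) / 1010 = 4790 × (4840 + 4944.26) / 1010 ≈ 46403 mm.
Then N = f²/(c·h) = 50² / (0.027 × 46403) = 2500 / 1252.9 ≈ 2.00.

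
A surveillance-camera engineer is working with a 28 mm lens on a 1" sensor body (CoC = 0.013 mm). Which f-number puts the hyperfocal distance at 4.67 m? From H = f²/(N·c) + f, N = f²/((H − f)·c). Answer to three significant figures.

f/13

Rearrange H = f²/(N·c) + f for N: N = f² / ((H − f)·c).
N = 28² / ((4670 − 28) × 0.013) = 784 / 60.35 ≈ 13.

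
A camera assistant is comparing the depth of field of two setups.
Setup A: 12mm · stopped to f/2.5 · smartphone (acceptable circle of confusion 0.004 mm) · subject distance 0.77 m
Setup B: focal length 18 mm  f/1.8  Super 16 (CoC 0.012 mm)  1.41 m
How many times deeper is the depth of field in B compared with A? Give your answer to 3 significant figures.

3.25

Setup A: H = 12²/(2.5×0.004) + 12 ≈ 14412.0 mm; DoF = Df − Dn = 812.784 − 731.495 ≈ 81.289 mm.
Setup B: H = 18²/(1.8×0.012) + 18 ≈ 15018.0 mm; DoF = Df − Dn = 1554.23 − 1290.26 ≈ 263.97 mm.
Ratio = 263.97 / 81.289 ≈ 3.25.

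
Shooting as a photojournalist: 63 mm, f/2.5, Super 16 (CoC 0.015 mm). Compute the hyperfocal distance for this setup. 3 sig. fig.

Hyperfocal distance H = f²/(N·c) + f = 63²/(2.5 × 0.015) + 63 = 3969/0.0375 + 63 ≈ 105903.0 mm ≈ 106 m.

106 m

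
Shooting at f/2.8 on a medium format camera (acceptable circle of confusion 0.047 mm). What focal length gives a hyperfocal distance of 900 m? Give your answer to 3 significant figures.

From H = f²/(N·c) + f, with f ≪ H: f ≈ √(H·N·c) = √(900000 × 2.8 × 0.047) = √118440 ≈ 344.2 mm.
The +f correction barely moves this — solving exactly, f² + N·c·f − N·c·H = 0 ⇒ f = (−N·c + √((N·c)² + 4·N·c·H))/2 = (−0.1316 + √473760)/2 ≈ 344.09 mm, so f ≈ 344 mm.

344 mm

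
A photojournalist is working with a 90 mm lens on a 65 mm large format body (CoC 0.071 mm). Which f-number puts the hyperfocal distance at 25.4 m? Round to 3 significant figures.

f/4.51

Rearrange H = f²/(N·c) + f for N: N = f² / ((H − f)·c).
N = 90² / ((25400 − 90) × 0.071) = 8100 / 1797 ≈ 4.51.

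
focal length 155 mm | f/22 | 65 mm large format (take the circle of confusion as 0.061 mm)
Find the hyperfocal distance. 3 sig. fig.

18.1 m

Hyperfocal distance H = f²/(N·c) + f = 155²/(22 × 0.061) + 155 = 24025/1.342 + 155 ≈ 18057.4 mm ≈ 18.1 m.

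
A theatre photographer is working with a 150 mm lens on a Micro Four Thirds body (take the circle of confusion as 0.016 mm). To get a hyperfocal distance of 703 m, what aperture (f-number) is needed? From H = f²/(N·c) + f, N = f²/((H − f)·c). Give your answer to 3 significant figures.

Rearrange H = f²/(N·c) + f for N: N = f² / ((H − f)·c).
N = 150² / ((703000 − 150) × 0.016) = 22500 / 11246 ≈ 2.00.

f/2.00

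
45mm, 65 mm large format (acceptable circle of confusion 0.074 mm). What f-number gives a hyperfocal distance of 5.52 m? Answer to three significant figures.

Rearrange H = f²/(N·c) + f for N: N = f² / ((H − f)·c).
N = 45² / ((5520 − 45) × 0.074) = 2025 / 405.1 ≈ 5.

f/5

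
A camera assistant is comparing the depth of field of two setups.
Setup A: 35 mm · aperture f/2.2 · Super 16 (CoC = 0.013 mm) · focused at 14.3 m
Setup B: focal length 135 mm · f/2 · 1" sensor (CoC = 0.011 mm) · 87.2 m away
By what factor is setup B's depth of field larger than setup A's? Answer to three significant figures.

Setup A: H = 35²/(2.2×0.013) + 35 ≈ 42867.2 mm; DoF = Df − Dn = 21441 − 10727 ≈ 10714 mm.
Setup B: H = 135²/(2×0.011) + 135 ≈ 828544.1 mm; DoF = Df − Dn = 97441 − 78907 ≈ 18534 mm.
Ratio = 18534 / 10714 ≈ 1.73.

1.73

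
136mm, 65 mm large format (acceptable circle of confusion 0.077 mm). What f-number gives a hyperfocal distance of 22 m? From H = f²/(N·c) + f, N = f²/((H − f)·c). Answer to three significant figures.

f/11

Rearrange H = f²/(N·c) + f for N: N = f² / ((H − f)·c).
N = 136² / ((22000 − 136) × 0.077) = 18496 / 1684 ≈ 11.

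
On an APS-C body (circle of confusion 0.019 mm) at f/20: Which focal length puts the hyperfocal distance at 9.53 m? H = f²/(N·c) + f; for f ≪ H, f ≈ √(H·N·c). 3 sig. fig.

From H = f²/(N·c) + f, with f ≪ H: f ≈ √(H·N·c) = √(9530 × 20 × 0.019) = √3621.4 ≈ 60.18 mm.
Exact: f² + N·c·f − N·c·H = 0 ⇒ f = (−N·c + √((N·c)² + 4·N·c·H))/2 = (−0.38 + √14486)/2 ≈ 59.988 mm ≈ 60.0 mm.

60.0 mm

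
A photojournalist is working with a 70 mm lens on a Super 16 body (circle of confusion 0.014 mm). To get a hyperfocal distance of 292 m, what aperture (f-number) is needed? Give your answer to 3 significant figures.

f/1.20

Rearrange H = f²/(N·c) + f for N: N = f² / ((H − f)·c).
N = 70² / ((292000 − 70) × 0.014) = 4900 / 4087 ≈ 1.20.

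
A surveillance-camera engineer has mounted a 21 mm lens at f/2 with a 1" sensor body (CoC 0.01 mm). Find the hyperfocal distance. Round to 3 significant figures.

Hyperfocal distance H = f²/(N·c) + f = 21²/(2 × 0.01) + 21 = 441/0.02 + 21 ≈ 22071.0 mm ≈ 22.1 m.

22.1 m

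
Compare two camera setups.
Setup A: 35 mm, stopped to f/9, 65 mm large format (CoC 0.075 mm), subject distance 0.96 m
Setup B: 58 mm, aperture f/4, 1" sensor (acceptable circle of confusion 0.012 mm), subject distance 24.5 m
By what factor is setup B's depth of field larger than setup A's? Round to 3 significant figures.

14.7

Setup A: H = 35²/(9×0.075) + 35 ≈ 1849.8 mm; DoF = Df − Dn = 1958.0 − 635.9 ≈ 1322.1 mm.
Setup B: H = 58²/(4×0.012) + 58 ≈ 70141.3 mm; DoF = Df − Dn = 37620 − 18165 ≈ 19455 mm.
Ratio = 19455 / 1322.1 ≈ 14.7.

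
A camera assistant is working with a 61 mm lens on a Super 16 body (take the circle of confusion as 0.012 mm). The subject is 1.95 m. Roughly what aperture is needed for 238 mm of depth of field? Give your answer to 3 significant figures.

Write h = H − f = f²/(N·c). The thin-lens limits are Dn = s·h/(h + (s−f)) and Df = s·h/(h − (s−f)), so DoF = Df − Dn = 2·s·(s−f)·h / (h² − (s−f)²).
That is a quadratic in h: DoF·h² − 2·s·(s−f)·h − DoF·(s−f)² = 0 ⇒ h = (s−f)·(s + √(s² + DoF²)) / DoF = 1889 × (1950 + √(1950² + 238²)) / 238 = 1889 × (1950 + 1964.47) / 238 ≈ 31069 mm.
Then N = f²/(c·h) = 61² / (0.012 × 31069) = 3721 / 372.83 ≈ 9.98.

f/9.98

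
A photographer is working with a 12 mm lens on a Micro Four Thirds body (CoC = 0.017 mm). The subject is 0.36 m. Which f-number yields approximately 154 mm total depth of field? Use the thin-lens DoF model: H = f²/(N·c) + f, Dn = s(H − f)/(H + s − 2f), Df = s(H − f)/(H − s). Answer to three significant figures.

Write h = H − f = f²/(N·c). The thin-lens limits are Dn = s·h/(h + (s−f)) and Df = s·h/(h − (s−f)), so DoF = Df − Dn = 2·s·(s−f)·h / (h² − (s−f)²).
That is a quadratic in h: DoF·h² − 2·s·(s−f)·h − DoF·(s−f)² = 0 ⇒ h = (s−f)·(s + √(s² + DoF²)) / DoF = 348 × (360 + √(360² + 154²)) / 154 = 348 × (360 + 391.556) / 154 ≈ 1698.3 mm.
Then N = f²/(c·h) = 12² / (0.017 × 1698.3) = 144 / 28.871 ≈ 4.99.

f/4.99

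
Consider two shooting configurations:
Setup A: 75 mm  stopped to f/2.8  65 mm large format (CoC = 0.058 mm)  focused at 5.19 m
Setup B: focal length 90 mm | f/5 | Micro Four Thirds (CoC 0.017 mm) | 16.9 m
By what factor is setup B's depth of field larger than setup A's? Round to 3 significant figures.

3.93

Setup A: H = 75²/(2.8×0.058) + 75 ≈ 34711.7 mm; DoF = Df − Dn = 6089.2 − 4522.2 ≈ 1567.0 mm.
Setup B: H = 90²/(5×0.017) + 90 ≈ 95384.1 mm; DoF = Df − Dn = 20519.7 − 14365.8 ≈ 6153.9 mm.
Ratio = 6153.9 / 1567.0 ≈ 3.93.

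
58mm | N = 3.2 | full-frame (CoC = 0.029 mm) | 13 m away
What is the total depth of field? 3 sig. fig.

Hyperfocal distance H = f²/(N·c) + f = 58²/(3.2 × 0.029) + 58 = 3364/0.0928 + 58 ≈ 36308.0 mm ≈ 36.31 m.
Near limit Dn = s·(H − f)/(H + s − 2f) = 13000 × (36308.0 − 58) / (36308.0 + 13000 − 2 × 58) = 13000 × 36250.0 / 49192.0 ≈ 9580 mm.
Far limit Df = s·(H − f)/(H − s) = 13000 × (36308.0 − 58) / (36308.0 − 13000) = 13000 × 36250.0 / 23308.0 ≈ 20218 mm.
Depth of field = Df − Dn = 20218 − 9580 ≈ 10638 mm ≈ 10.6 m.

10.6 m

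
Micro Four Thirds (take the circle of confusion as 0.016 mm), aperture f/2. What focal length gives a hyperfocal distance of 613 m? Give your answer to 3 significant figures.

140 mm

From H = f²/(N·c) + f, with f ≪ H: f ≈ √(H·N·c) = √(613000 × 2 × 0.016) = √19616 ≈ 140.1 mm.
The +f correction barely moves this — solving exactly, f² + N·c·f − N·c·H = 0 ⇒ f = (−N·c + √((N·c)² + 4·N·c·H))/2 = (−0.032 + √78464)/2 ≈ 140.04 mm, so f ≈ 140 mm.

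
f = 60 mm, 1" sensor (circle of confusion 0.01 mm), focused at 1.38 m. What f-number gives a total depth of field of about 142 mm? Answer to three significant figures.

Write h = H − f = f²/(N·c). The thin-lens limits are Dn = s·h/(h + (s−f)) and Df = s·h/(h − (s−f)), so DoF = Df − Dn = 2·s·(s−f)·h / (h² − (s−f)²).
That is a quadratic in h: DoF·h² − 2·s·(s−f)·h − DoF·(s−f)² = 0 ⇒ h = (s−f)·(s + √(s² + DoF²)) / DoF = 1320 × (1380 + √(1380² + 142²)) / 142 = 1320 × (1380 + 1387.29) / 142 ≈ 25724 mm.
Then N = f²/(c·h) = 60² / (0.01 × 25724) = 3600 / 257.24 ≈ 14.

f/14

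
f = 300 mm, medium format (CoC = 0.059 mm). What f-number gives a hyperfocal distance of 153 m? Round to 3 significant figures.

f/9.99

Rearrange H = f²/(N·c) + f for N: N = f² / ((H − f)·c).
N = 300² / ((153000 − 300) × 0.059) = 90000 / 9009 ≈ 9.99.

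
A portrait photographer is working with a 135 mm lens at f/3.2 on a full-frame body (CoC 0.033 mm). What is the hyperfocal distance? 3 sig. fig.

Hyperfocal distance H = f²/(N·c) + f = 135²/(3.2 × 0.033) + 135 = 18225/0.1056 + 135 ≈ 172720.2 mm ≈ 173 m.

173 m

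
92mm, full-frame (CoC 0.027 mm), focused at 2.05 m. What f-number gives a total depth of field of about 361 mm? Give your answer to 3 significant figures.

f/14

Write h = H − f = f²/(N·c). The thin-lens limits are Dn = s·h/(h + (s−f)) and Df = s·h/(h − (s−f)), so DoF = Df − Dn = 2·s·(s−f)·h / (h² − (s−f)²).
That is a quadratic in h: DoF·h² − 2·s·(s−f)·h − DoF·(s−f)² = 0 ⇒ h = (s−f)·(s + √(s² + DoF²)) / DoF = 1958 × (2050 + √(2050² + 361²)) / 361 = 1958 × (2050 + 2081.54) / 361 ≈ 22409 mm.
Then N = f²/(c·h) = 92² / (0.027 × 22409) = 8464 / 605.04 ≈ 14.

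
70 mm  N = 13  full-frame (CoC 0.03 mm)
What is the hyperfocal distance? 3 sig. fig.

Hyperfocal distance H = f²/(N·c) + f = 70²/(13 × 0.03) + 70 = 4900/0.39 + 70 ≈ 12634.1 mm ≈ 12.6 m.

12.6 m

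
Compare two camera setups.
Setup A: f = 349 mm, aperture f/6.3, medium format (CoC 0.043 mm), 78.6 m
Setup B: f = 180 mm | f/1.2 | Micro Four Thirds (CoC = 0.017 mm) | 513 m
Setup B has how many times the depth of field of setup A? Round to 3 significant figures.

Setup A: H = 349²/(6.3×0.043) + 349 ≈ 449965.1 mm; DoF = Df − Dn = 95162 − 66948 ≈ 28214 mm.
Setup B: H = 180²/(1.2×0.017) + 180 ≈ 1588415.3 mm; DoF = Df − Dn = 757628 − 387788 ≈ 369840 mm.
Ratio = 369840 / 28214 ≈ 13.1.

13.1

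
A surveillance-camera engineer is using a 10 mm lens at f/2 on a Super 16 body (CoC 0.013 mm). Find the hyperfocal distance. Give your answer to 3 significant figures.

Hyperfocal distance H = f²/(N·c) + f = 10²/(2 × 0.013) + 10 = 100/0.026 + 10 ≈ 3856.2 mm ≈ 3.86 m.

3.86 m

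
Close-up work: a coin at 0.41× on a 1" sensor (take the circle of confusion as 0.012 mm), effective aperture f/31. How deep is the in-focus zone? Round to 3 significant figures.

At magnification m, DoF ≈ 2·N_eff·c/m² = 2 × 31 × 0.012 / 0.41² = 0.744 / 0.1681 ≈ 4.43 mm.

4.43 mm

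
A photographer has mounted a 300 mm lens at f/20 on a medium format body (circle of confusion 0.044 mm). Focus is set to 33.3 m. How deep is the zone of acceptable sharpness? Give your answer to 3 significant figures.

24.0 m

Hyperfocal distance H = f²/(N·c) + f = 300²/(20 × 0.044) + 300 = 90000/0.88 + 300 ≈ 102572.7 mm ≈ 102.6 m.
Near limit Dn = s·(H − f)/(H + s − 2f) = 33300 × (102572.7 − 300) / (102572.7 + 33300 − 2 × 300) = 33300 × 102272.7 / 135272.7 ≈ 25176 mm.
Far limit Df = s·(H − f)/(H − s) = 33300 × (102572.7 − 300) / (102572.7 − 33300) = 33300 × 102272.7 / 69272.7 ≈ 49163 mm.
Depth of field = Df − Dn = 49163 − 25176 ≈ 23987 mm ≈ 24.0 m.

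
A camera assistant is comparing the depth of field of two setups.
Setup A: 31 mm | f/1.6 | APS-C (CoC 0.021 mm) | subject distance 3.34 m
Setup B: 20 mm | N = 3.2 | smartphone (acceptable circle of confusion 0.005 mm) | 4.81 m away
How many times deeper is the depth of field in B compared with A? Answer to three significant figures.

Setup A: H = 31²/(1.6×0.021) + 31 ≈ 28632.2 mm; DoF = Df − Dn = 3776.98 − 2993.65 ≈ 783.33 mm.
Setup B: H = 20²/(3.2×0.005) + 20 ≈ 25020.0 mm; DoF = Df − Dn = 5950.0 − 4036.6 ≈ 1913.4 mm.
Ratio = 1913.4 / 783.33 ≈ 2.44.

2.44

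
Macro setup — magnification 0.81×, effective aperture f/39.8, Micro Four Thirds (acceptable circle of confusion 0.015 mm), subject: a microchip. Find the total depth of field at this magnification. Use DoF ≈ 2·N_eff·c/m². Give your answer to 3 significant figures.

1.82 mm

At magnification m, DoF ≈ 2·N_eff·c/m² = 2 × 39.8 × 0.015 / 0.81² = 1.194 / 0.6561 ≈ 1.82 mm.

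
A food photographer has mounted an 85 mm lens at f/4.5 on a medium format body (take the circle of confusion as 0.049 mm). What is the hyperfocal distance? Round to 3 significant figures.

Hyperfocal distance H = f²/(N·c) + f = 85²/(4.5 × 0.049) + 85 = 7225/0.2205 + 85 ≈ 32851.4 mm ≈ 32.9 m.

32.9 m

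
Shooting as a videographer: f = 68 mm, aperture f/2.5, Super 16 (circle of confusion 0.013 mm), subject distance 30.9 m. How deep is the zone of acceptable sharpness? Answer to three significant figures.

Hyperfocal distance H = f²/(N·c) + f = 68²/(2.5 × 0.013) + 68 = 4624/0.0325 + 68 ≈ 142344.9 mm ≈ 142.3 m.
Near limit Dn = s·(H − f)/(H + s − 2f) = 30900 × (142344.9 − 68) / (142344.9 + 30900 − 2 × 68) = 30900 × 142276.9 / 173108.9 ≈ 25396 mm.
Far limit Df = s·(H − f)/(H − s) = 30900 × (142344.9 − 68) / (142344.9 − 30900) = 30900 × 142276.9 / 111444.9 ≈ 39449 mm.
Depth of field = Df − Dn = 39449 − 25396 ≈ 14053 mm ≈ 14.1 m.

14.1 m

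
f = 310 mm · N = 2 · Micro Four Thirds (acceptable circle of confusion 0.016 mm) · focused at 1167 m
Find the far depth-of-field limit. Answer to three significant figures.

1910 m

Hyperfocal distance H = f²/(N·c) + f = 310²/(2 × 0.016) + 310 = 96100/0.032 + 310 ≈ 3003435.0 mm ≈ 3003 m.
Far limit Df = s·(H − f)/(H − s) = 1167000 × (3003435.0 − 310) / (3003435.0 − 1167000) = 1167000 × 3003125.0 / 1836435.0 ≈ 1908397 mm ≈ 1910 m.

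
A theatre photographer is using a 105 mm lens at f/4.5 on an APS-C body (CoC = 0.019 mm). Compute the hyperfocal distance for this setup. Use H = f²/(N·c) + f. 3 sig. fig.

Hyperfocal distance H = f²/(N·c) + f = 105²/(4.5 × 0.019) + 105 = 11025/0.0855 + 105 ≈ 129052.4 mm ≈ 129 m.

129 m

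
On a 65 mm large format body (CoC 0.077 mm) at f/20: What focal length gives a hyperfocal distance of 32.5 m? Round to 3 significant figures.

From H = f²/(N·c) + f, with f ≪ H: f ≈ √(H·N·c) = √(32500 × 20 × 0.077) = √50050 ≈ 223.7 mm.
Exact: f² + N·c·f − N·c·H = 0 ⇒ f = (−N·c + √((N·c)² + 4·N·c·H))/2 = (−1.54 + √200202)/2 ≈ 222.95 mm ≈ 223 mm.

223 mm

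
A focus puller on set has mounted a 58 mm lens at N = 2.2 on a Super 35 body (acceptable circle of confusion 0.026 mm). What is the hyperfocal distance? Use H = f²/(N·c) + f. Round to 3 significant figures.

Hyperfocal distance H = f²/(N·c) + f = 58²/(2.2 × 0.026) + 58 = 3364/0.0572 + 58 ≈ 58869.2 mm ≈ 58.9 m.

58.9 m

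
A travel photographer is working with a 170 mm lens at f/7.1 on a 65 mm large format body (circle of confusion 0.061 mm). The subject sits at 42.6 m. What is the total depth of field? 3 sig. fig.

90.9 m

Hyperfocal distance H = f²/(N·c) + f = 170²/(7.1 × 0.061) + 170 = 28900/0.4331 + 170 ≈ 66898.2 mm ≈ 66.90 m.
Near limit Dn = s·(H − f)/(H + s − 2f) = 42600 × (66898.2 − 170) / (66898.2 + 42600 − 2 × 170) = 42600 × 66728.2 / 109158.2 ≈ 26041 mm.
Far limit Df = s·(H − f)/(H − s) = 42600 × (66898.2 − 170) / (66898.2 − 42600) = 42600 × 66728.2 / 24298.2 ≈ 116989 mm.
Depth of field = Df − Dn = 116989 − 26041 ≈ 90948 mm ≈ 90.9 m.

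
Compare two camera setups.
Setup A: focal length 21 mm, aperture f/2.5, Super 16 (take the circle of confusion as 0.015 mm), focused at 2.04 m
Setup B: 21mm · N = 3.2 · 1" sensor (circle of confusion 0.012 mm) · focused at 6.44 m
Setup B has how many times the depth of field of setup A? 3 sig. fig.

14.5

Setup A: H = 21²/(2.5×0.015) + 21 ≈ 11781.0 mm; DoF = Df − Dn = 2462.83 − 1741.08 ≈ 721.75 mm.
Setup B: H = 21²/(3.2×0.012) + 21 ≈ 11505.4 mm; DoF = Df − Dn = 14601 − 4131 ≈ 10470 mm.
Ratio = 10470 / 721.75 ≈ 14.5.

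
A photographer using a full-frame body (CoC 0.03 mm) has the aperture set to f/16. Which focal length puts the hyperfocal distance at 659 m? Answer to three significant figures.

562 mm

From H = f²/(N·c) + f, with f ≪ H: f ≈ √(H·N·c) = √(659000 × 16 × 0.03) = √316320 ≈ 562.4 mm.
The +f correction barely moves this — solving exactly, f² + N·c·f − N·c·H = 0 ⇒ f = (−N·c + √((N·c)² + 4·N·c·H))/2 = (−0.48 + √1265280)/2 ≈ 562.18 mm, so f ≈ 562 mm.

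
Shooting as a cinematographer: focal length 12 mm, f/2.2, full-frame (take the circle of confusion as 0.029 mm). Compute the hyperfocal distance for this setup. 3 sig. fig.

2.27 m

Hyperfocal distance H = f²/(N·c) + f = 12²/(2.2 × 0.029) + 12 = 144/0.0638 + 12 ≈ 2269.1 mm ≈ 2.27 m.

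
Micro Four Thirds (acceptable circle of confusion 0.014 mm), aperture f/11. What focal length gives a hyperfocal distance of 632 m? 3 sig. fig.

312 mm

From H = f²/(N·c) + f, with f ≪ H: f ≈ √(H·N·c) = √(632000 × 11 × 0.014) = √97328 ≈ 312.0 mm.
The +f correction barely moves this — solving exactly, f² + N·c·f − N·c·H = 0 ⇒ f = (−N·c + √((N·c)² + 4·N·c·H))/2 = (−0.154 + √389312)/2 ≈ 311.90 mm, so f ≈ 312 mm.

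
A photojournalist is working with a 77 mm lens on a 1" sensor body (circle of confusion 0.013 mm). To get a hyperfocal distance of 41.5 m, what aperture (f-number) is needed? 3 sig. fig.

f/11

Rearrange H = f²/(N·c) + f for N: N = f² / ((H − f)·c).
N = 77² / ((41500 − 77) × 0.013) = 5929 / 538.5 ≈ 11.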